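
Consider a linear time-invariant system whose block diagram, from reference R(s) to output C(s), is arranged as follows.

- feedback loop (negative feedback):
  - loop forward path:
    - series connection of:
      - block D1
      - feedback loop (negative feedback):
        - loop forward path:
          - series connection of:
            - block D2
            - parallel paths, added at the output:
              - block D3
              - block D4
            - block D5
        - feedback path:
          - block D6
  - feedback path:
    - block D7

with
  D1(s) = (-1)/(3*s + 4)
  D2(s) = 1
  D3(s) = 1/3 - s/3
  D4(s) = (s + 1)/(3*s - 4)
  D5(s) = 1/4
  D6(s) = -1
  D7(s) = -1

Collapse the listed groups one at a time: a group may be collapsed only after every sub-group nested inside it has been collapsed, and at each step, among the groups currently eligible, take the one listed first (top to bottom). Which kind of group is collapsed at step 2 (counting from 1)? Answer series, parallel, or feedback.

1. parallel reduction of D3, D4
2. series reduction of D2, (D3+D4), D5
3. feedback reduction of (D2*(D3+D4)*D5), D6
4. combine D1, [(D2*(D3+D4)*D5)/(1+(D2*(D3+D4)*D5)*D6)] in series
5. feedback reduction of (D1*[(D2*(D3+D4)*D5)/(1+(D2*(D3+D4)*D5)*D6)]), D7
The group at step 2 is a series group.

Hence the answer: series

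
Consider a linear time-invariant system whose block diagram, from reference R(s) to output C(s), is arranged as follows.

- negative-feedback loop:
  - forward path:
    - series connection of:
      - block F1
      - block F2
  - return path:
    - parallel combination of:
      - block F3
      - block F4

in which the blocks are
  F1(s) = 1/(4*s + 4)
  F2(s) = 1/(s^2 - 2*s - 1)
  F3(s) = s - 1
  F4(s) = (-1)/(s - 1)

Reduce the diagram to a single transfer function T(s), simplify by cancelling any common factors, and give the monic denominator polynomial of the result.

1. cascade F1, F2 -> 1/(4*s^3 - 4*s^2 - 12*s - 4)
2. parallel reduction of F3, F4 -> (s^2 - 2*s)/(s - 1)
3. close the feedback loop around (F1*F2), (F3+F4) -> (s - 1)/(4*s^4 - 8*s^3 - 7*s^2 + 6*s + 4)
The result of step 3 is T(s) in lowest terms. Its denominator has leading coefficient 4; dividing the denominator through by 4 makes it monic.

Hence the answer: s^4 - 2*s^3 - 7*s^2/4 + 3*s/2 + 1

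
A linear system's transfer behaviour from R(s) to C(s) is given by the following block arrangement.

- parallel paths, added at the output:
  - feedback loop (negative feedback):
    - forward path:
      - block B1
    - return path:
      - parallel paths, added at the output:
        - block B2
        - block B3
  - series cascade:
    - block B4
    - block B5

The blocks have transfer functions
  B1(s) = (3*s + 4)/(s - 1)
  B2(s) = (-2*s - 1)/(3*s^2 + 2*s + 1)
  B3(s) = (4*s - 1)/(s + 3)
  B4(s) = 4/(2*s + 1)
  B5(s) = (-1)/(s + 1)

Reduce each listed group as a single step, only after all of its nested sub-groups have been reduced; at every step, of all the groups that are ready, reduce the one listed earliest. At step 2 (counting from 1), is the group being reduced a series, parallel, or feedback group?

Step 1 - reduce the parallel group B2, B3
Step 2 - feedback reduction of B1, (B2+B3)
Step 3 - combine B4, B5 in series
Step 4 - reduce the parallel group [B1/(1+B1*(B2+B3))], (B4*B5)
Step 2 collapses a feedback group.

Hence the answer: feedback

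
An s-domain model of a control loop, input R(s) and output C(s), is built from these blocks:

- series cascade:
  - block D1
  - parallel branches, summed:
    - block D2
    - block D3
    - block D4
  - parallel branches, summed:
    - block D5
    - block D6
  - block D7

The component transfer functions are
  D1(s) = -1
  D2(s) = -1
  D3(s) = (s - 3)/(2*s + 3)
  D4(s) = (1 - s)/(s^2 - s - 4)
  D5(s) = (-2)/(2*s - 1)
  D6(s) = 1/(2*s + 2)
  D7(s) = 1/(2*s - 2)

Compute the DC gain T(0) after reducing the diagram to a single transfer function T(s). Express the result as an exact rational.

First reduce the diagram to T(s).

Step 1. combine D2, D3, D4 in parallel: (-s^3 - 7*s^2 + 9*s + 27)/(2*s^3 + s^2 - 11*s - 12)
Step 2. combine D5, D6 in parallel: (-2*s - 5)/(4*s^2 + 2*s - 2)
Step 3. cascade D1, (D2+D3+D4), (D5+D6), D7: (-2*s^4 - 19*s^3 - 17*s^2 + 99*s + 135)/(16*s^6 - 108*s^4 - 52*s^3 + 140*s^2 + 52*s - 48)
Evaluating the step-3 result (the overall T(s)) at s = 0 gives T(0) = 135/(-48) = -45/16.

Answer: -45/16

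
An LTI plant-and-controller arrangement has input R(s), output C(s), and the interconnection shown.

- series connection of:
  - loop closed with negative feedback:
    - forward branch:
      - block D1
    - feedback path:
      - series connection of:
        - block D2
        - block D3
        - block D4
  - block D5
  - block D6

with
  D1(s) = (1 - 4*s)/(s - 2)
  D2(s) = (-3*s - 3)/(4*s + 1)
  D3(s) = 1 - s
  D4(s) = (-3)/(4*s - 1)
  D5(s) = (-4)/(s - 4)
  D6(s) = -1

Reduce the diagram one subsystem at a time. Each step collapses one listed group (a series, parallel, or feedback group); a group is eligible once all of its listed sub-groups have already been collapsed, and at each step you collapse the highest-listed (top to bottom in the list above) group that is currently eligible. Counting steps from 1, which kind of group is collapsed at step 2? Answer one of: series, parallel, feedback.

(1) cascade D2, D3, D4
(2) close the feedback loop around D1, (D2*D3*D4)
(3) cascade [D1/(1+D1*(D2*D3*D4))], D5, D6
Step 2 collapses a feedback group.

Therefore the answer is feedback.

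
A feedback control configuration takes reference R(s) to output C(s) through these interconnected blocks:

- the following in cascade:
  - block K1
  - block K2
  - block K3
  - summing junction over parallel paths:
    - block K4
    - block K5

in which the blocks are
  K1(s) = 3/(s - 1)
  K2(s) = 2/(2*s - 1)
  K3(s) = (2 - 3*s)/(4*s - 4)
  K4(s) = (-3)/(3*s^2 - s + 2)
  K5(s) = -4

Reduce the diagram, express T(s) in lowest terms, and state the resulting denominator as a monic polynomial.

Reducing step by step:

Step 1 - reduce the parallel group K4, K5 = (-12*s^2 + 4*s - 11)/(3*s^2 - s + 2)
Step 2 - multiply K1, K2, K3, (K4+K5) (series) = (108*s^3 - 108*s^2 + 123*s - 66)/(12*s^5 - 34*s^4 + 42*s^3 - 34*s^2 + 18*s - 4)
Step 2 gives the fully reduced T(s), with no common factor left to cancel. The denominator's leading coefficient is 12, so divide each of its coefficients by 12 to get the monic form.

Answer: s^5 - 17*s^4/6 + 7*s^3/2 - 17*s^2/6 + 3*s/2 - 1/3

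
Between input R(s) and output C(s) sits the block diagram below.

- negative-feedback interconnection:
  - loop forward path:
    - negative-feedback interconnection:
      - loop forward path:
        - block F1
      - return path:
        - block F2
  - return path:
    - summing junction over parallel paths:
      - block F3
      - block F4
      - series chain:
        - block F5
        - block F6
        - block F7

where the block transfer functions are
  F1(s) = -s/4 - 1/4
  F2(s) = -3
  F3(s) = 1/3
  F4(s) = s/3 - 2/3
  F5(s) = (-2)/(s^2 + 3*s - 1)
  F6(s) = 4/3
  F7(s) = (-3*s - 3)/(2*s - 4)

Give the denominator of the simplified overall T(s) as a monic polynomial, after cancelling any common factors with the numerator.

Step 1 - reduce the feedback loop with forward F1 and return F2: (-s - 1)/(3*s + 7)
Step 2 - multiply F5, F6, F7 (series): (4*s + 4)/(s^3 + s^2 - 7*s + 2)
Step 3 - add F3, F4, (F5*F6*F7) (parallel): (s^4 - 8*s^2 + 21*s + 10)/(3*s^3 + 3*s^2 - 21*s + 6)
Step 4 - collapse the loop ([F1/(1+F1*F2)] forward, (F3+F4+(F5*F6*F7)) return): (3*s^4 + 6*s^3 - 18*s^2 - 15*s + 6)/(s^5 - 8*s^4 - 38*s^3 + 55*s^2 + 160*s - 32)
Step 4 gives the fully reduced T(s), with no common factor left to cancel. The denominator is already monic (leading coefficient 1).

Hence the answer: s^5 - 8*s^4 - 38*s^3 + 55*s^2 + 160*s - 32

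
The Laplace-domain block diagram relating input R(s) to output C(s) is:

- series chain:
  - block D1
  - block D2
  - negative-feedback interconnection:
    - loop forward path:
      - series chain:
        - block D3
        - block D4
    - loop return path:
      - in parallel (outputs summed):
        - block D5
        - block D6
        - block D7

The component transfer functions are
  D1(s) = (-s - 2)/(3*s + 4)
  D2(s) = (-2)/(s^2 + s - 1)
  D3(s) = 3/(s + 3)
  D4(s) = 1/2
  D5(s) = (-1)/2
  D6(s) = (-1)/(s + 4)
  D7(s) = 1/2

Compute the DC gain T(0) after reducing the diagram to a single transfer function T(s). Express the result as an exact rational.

The answer is -4/7.

Reasoning:
Step 1. multiply D3, D4 (series) gives 3/(2*s + 6)
Step 2. reduce the parallel group D5, D6, D7 gives (-1)/(s + 4)
Step 3. feedback reduction of (D3*D4), (D5+D6+D7) gives (3*s + 12)/(2*s^2 + 14*s + 21)
Step 4. series reduction of D1, D2, [(D3*D4)/(1+(D3*D4)*(D5+D6+D7))] gives (6*s^2 + 36*s + 48)/(6*s^5 + 56*s^4 + 163*s^3 + 153*s^2 - 35*s - 84)
Evaluating the step-4 result (the overall T(s)) at s = 0 gives T(0) = 48/(-84) = -4/7.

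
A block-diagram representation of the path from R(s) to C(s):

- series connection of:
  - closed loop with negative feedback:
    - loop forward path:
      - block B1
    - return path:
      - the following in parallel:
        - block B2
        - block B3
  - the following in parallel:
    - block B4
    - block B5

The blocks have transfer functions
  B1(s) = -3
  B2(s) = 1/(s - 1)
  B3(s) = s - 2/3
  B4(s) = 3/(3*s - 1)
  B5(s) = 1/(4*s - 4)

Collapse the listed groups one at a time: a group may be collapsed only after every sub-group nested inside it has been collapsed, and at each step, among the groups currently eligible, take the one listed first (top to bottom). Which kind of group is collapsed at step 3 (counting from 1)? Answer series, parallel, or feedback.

Step 1 - add B2, B3 (parallel)
Step 2 - apply the feedback formula to B1, (B2+B3)
Step 3 - sum the parallel branches B4, B5
Step 4 - combine [B1/(1+B1*(B2+B3))], (B4+B5) in series
At step 3 the group reduced is parallel.

Final answer: parallel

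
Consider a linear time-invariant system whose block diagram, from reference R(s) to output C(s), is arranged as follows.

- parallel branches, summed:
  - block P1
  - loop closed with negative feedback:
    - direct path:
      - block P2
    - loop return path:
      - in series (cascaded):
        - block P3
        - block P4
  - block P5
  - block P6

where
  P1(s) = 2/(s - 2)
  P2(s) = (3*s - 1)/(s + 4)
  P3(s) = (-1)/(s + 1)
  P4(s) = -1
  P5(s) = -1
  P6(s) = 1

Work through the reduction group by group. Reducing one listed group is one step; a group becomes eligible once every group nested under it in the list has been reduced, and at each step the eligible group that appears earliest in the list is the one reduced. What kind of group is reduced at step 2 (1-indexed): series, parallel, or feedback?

(1) combine P3, P4 in series
(2) reduce the feedback loop with forward P2 and return (P3*P4)
(3) sum the parallel branches P1, [P2/(1+P2*(P3*P4))], P5, P6
Step 2: feedback.

Answer: feedback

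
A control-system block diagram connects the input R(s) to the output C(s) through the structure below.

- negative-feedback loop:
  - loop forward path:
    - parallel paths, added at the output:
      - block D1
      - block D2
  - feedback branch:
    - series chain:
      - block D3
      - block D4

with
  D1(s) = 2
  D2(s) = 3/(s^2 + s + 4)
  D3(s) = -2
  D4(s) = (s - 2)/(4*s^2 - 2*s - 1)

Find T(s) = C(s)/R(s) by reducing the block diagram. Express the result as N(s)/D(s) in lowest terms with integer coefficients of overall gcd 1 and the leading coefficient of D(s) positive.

Answer: (8*s^4 + 4*s^3 + 38*s^2 - 24*s - 11)/(4*s^4 - 2*s^3 + 17*s^2 - 23*s + 40)

Working:
Step 1: parallel reduction of D1, D2: (2*s^2 + 2*s + 11)/(s^2 + s + 4)
Step 2: reduce the series chain D3, D4: (4 - 2*s)/(4*s^2 - 2*s - 1)
Step 3: reduce the feedback loop with forward (D1+D2) and return (D3*D4); the result is T(s) itself (integer coefficients, no common factor, positive leading denominator coefficient)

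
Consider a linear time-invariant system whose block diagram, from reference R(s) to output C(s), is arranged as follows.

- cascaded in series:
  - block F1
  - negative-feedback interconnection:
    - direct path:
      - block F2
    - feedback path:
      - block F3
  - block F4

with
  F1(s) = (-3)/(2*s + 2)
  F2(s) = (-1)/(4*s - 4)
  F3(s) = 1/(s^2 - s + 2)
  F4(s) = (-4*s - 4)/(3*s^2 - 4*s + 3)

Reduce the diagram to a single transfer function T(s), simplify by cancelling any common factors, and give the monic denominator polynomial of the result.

The answer is s^5 - 10*s^4/3 + 20*s^3/3 - 33*s^2/4 + 6*s - 9/4.

Reasoning:
Step 1 - close the feedback loop around F2, F3; result (-s^2 + s - 2)/(4*s^3 - 8*s^2 + 12*s - 9)
Step 2 - cascade F1, [F2/(1+F2*F3)], F4; result (-6*s^2 + 6*s - 12)/(12*s^5 - 40*s^4 + 80*s^3 - 99*s^2 + 72*s - 27)
Step 2 gives the fully reduced T(s), with no common factor left to cancel. The denominator's leading coefficient is 12, so divide each of its coefficients by 12 to get the monic form.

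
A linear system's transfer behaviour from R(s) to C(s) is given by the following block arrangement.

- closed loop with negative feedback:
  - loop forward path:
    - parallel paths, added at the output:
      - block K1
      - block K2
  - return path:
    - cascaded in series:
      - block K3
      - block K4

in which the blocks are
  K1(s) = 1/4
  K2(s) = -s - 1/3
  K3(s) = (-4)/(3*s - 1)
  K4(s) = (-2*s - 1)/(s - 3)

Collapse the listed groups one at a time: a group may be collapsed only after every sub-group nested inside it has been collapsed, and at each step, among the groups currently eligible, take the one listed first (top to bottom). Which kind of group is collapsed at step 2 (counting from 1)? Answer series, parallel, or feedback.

[1] combine K1, K2 in parallel
[2] cascade K3, K4
[3] feedback reduction of (K1+K2), (K3*K4)
At step 2 the group reduced is series.

Answer: series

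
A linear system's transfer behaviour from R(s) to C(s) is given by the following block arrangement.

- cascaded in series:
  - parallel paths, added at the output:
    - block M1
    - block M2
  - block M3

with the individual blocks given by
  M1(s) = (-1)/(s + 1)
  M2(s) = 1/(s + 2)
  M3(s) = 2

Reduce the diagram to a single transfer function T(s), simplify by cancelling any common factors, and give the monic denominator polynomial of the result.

Step 1: parallel reduction of M1, M2, giving (-1)/(s^2 + 3*s + 2)
Step 2: multiply (M1+M2), M3 (series), giving (-2)/(s^2 + 3*s + 2)
Step 2 gives the fully reduced T(s), with no common factor left to cancel. The denominator is already monic (leading coefficient 1).

Therefore the answer is s^2 + 3*s + 2.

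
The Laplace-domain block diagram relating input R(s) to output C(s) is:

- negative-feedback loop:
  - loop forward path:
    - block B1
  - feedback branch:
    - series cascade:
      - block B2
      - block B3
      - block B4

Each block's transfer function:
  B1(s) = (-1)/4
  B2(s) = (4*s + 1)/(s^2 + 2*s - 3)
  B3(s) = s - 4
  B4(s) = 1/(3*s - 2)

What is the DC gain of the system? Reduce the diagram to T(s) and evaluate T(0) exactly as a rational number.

First reduce the diagram to T(s).

[1] multiply B2, B3, B4 (series) -> (4*s^2 - 15*s - 4)/(3*s^3 + 4*s^2 - 13*s + 6)
[2] apply the feedback formula to B1, (B2*B3*B4) -> (-3*s^3 - 4*s^2 + 13*s - 6)/(12*s^3 + 12*s^2 - 37*s + 28)
Step 2 gives the overall T(s). Then T(0) = -6/28 = -3/14.

Answer: -3/14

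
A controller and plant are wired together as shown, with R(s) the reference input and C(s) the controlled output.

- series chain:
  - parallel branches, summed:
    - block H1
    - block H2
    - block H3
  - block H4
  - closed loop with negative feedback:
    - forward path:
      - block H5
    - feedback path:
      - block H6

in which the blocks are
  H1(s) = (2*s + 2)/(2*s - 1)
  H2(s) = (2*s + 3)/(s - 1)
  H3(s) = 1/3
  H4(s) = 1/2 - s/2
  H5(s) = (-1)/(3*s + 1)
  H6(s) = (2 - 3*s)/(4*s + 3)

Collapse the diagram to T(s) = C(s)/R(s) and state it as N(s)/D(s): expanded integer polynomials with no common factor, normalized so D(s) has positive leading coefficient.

1. combine H1, H2, H3 in parallel: (20*s^2 + 9*s - 14)/(6*s^2 - 9*s + 3)
2. reduce the feedback loop with forward H5 and return H6: (-4*s - 3)/(12*s^2 + 16*s + 1)
3. combine (H1+H2+H3), H4, [H5/(1+H5*H6)] in series - this is the overall T(s), already in the required normalized form

Final answer: (80*s^3 + 96*s^2 - 29*s - 42)/(144*s^3 + 120*s^2 - 84*s - 6)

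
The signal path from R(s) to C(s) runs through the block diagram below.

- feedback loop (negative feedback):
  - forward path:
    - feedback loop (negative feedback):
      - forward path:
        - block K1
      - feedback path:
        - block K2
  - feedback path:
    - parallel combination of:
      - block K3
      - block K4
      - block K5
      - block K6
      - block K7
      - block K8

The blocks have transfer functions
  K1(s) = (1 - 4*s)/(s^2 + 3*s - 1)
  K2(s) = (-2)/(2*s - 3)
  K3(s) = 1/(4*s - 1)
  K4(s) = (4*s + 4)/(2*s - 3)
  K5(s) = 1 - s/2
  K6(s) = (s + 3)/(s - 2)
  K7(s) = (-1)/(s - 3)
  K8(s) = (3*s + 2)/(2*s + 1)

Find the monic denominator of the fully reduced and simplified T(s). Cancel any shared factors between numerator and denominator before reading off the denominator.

The answer is s^6 - 25*s^5/2 + 473*s^4/12 - 583*s^3/24 - 213*s^2/8 + 39*s/4 + 5/4.

Reasoning:
(1) collapse the loop (K1 forward, K2 return) -> (-8*s^2 + 14*s - 3)/(2*s^3 + 3*s^2 - 3*s + 1)
(2) add K3, K4, K5, K6, K7, K8 (parallel) -> (-16*s^6 + 276*s^5 - 984*s^4 + 707*s^3 + 615*s^2 - 256*s - 18)/(32*s^5 - 200*s^4 + 376*s^3 - 154*s^2 - 126*s + 36)
(3) feedback reduction of [K1/(1+K1*K2)], (K3+K4+K5+K6+K7+K8) -> (-32*s^5 + 200*s^4 - 376*s^3 + 154*s^2 + 126*s - 36)/(24*s^6 - 300*s^5 + 946*s^4 - 583*s^3 - 639*s^2 + 234*s + 30)
Step 3 gives the fully reduced T(s), with no common factor left to cancel. The denominator's leading coefficient is 24, so divide each of its coefficients by 24 to get the monic form.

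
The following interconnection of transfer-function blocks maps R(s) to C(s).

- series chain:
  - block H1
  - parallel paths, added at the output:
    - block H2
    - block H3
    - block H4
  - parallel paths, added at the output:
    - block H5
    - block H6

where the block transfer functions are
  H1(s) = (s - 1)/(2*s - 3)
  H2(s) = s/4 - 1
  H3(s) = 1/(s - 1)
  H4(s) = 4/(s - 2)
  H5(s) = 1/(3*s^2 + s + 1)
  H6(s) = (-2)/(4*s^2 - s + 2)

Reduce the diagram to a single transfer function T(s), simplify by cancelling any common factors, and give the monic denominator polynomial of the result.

Step 1: parallel reduction of H2, H3, H4 = (s^3 - 7*s^2 + 34*s - 32)/(4*s^2 - 12*s + 8)
Step 2: add H5, H6 (parallel) = (-2*s^2 - 3*s)/(12*s^4 + s^3 + 9*s^2 + s + 2)
Step 3: combine H1, (H2+H3+H4), (H5+H6) in series = (-2*s^5 + 11*s^4 - 47*s^3 - 38*s^2 + 96*s)/(96*s^6 - 328*s^5 + 332*s^4 - 220*s^3 + 204*s^2 - 32*s + 48)
No further cancellation is possible in the step-3 result, so that is T(s). Its denominator becomes monic after dividing by the leading coefficient 96.

Hence the answer: s^6 - 41*s^5/12 + 83*s^4/24 - 55*s^3/24 + 17*s^2/8 - s/3 + 1/2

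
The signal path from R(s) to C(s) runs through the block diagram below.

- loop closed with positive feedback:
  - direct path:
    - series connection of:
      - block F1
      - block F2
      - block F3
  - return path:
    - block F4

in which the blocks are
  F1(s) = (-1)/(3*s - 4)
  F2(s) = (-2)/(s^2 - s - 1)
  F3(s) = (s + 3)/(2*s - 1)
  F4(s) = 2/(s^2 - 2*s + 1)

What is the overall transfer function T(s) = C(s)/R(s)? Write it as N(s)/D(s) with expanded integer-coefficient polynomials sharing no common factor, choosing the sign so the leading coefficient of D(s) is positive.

(1) reduce the series chain F1, F2, F3 = (2*s + 6)/(6*s^4 - 17*s^3 + 9*s^2 + 7*s - 4)
(2) apply the feedback formula to (F1*F2*F3), F4; the result is T(s) itself (integer coefficients, no common factor, positive leading denominator coefficient)

Therefore the answer is (2*s^3 + 2*s^2 - 10*s + 6)/(6*s^6 - 29*s^5 + 49*s^4 - 28*s^3 - 9*s^2 + 11*s - 16).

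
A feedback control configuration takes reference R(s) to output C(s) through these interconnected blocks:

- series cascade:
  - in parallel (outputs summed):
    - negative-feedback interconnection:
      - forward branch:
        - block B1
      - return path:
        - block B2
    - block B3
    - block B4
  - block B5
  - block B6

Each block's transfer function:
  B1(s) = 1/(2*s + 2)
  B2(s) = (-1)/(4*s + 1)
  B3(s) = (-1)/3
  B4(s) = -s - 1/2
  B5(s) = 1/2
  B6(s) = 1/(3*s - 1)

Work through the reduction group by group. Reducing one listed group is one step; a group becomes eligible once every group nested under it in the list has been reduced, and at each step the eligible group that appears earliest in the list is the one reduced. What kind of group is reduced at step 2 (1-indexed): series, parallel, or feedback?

1. apply the feedback formula to B1, B2
2. reduce the parallel group [B1/(1+B1*B2)], B3, B4
3. multiply ([B1/(1+B1*B2)]+B3+B4), B5, B6 (series)
Step 2 collapses a parallel group.

Answer: parallel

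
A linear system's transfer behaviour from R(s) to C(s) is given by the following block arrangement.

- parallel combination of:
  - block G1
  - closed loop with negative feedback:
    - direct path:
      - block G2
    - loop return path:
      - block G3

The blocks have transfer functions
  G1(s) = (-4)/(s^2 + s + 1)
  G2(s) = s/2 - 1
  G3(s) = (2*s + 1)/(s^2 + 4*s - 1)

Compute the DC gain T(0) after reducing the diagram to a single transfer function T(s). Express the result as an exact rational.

Step 1 - feedback reduction of G2, G3: (s^3 + 2*s^2 - 9*s + 2)/(4*s^2 + 5*s - 4)
Step 2 - sum the parallel branches G1, [G2/(1+G2*G3)]: (s^5 + 3*s^4 - 6*s^3 - 21*s^2 - 27*s + 18)/(4*s^4 + 9*s^3 + 5*s^2 + s - 4)
Evaluating the step-2 result (the overall T(s)) at s = 0 gives T(0) = 18/(-4) = -9/2.

Answer: -9/2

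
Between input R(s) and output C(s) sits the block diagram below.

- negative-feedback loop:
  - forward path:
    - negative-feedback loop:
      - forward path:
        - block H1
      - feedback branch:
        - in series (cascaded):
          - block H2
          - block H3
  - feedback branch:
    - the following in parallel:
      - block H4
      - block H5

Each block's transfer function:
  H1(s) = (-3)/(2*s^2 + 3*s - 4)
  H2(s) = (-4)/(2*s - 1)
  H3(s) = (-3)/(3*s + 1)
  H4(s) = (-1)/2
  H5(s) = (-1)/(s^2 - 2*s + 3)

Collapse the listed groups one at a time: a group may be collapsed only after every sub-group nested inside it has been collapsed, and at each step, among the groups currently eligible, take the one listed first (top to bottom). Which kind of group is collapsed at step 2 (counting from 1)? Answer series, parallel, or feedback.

Reducing step by step:

Step 1: reduce the series chain H2, H3
Step 2: apply the feedback formula to H1, (H2*H3)
Step 3: sum the parallel branches H4, H5
Step 4: reduce the feedback loop with forward [H1/(1+H1*(H2*H3))] and return (H4+H5)
So the answer for step 2 is feedback.

Answer: feedback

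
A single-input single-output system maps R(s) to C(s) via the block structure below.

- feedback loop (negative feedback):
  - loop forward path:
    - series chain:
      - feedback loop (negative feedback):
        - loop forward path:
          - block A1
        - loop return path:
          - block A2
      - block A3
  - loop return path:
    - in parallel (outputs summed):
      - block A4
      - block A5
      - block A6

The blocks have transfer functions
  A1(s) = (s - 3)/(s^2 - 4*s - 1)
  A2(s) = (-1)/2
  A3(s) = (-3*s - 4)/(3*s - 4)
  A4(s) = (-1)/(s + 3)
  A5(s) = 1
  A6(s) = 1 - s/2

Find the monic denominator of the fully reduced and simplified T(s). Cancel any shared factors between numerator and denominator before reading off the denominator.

Reducing step by step:

Step 1. feedback reduction of A1, A2 gives (2*s - 6)/(2*s^2 - 9*s + 1)
Step 2. multiply [A1/(1+A1*A2)], A3 (series) gives (-6*s^2 + 10*s + 24)/(6*s^3 - 35*s^2 + 39*s - 4)
Step 3. combine A4, A5, A6 in parallel gives (-s^2 + s + 10)/(2*s + 6)
Step 4. collapse the loop (([A1/(1+A1*A2)]*A3) forward, (A4+A5+A6) return) gives (-6*s^3 - 8*s^2 + 54*s + 72)/(9*s^4 - 25*s^3 - 103*s^2 + 175*s + 108)
The result of step 4 is T(s) in lowest terms. Its denominator has leading coefficient 9; dividing the denominator through by 9 makes it monic.

Answer: s^4 - 25*s^3/9 - 103*s^2/9 + 175*s/9 + 12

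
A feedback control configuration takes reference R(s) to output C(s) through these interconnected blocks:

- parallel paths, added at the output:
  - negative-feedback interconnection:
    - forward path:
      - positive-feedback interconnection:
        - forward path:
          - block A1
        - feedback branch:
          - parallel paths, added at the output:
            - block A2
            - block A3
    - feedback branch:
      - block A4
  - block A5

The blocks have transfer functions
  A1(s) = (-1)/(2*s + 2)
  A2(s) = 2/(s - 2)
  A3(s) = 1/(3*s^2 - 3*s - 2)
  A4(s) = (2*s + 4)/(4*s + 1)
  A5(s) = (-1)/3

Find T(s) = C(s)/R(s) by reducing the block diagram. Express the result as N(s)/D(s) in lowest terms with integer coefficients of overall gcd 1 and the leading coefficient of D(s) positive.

The answer is (-24*s^5 + 12*s^4 + 121*s^3 - 89*s^2 - 55*s + 2)/(72*s^5 - 144*s^4 - 66*s^3 + 204*s^2 - 15*s - 42).

Reasoning:
(1) parallel reduction of A2, A3 gives (6*s^2 - 5*s - 6)/(3*s^3 - 9*s^2 + 4*s + 4)
(2) reduce the feedback loop with forward A1 and return (A2+A3) gives (-3*s^3 + 9*s^2 - 4*s - 4)/(6*s^4 - 12*s^3 - 4*s^2 + 11*s + 2)
(3) collapse the loop ([A1/(1-A1*(A2+A3))] forward, A4 return) gives (-12*s^4 + 33*s^3 - 7*s^2 - 20*s - 4)/(24*s^5 - 48*s^4 - 22*s^3 + 68*s^2 - 5*s - 14)
(4) reduce the parallel group [[A1/(1-A1*(A2+A3))]/(1+[A1/(1-A1*(A2+A3))]*A4)], A5, giving the overall T(s)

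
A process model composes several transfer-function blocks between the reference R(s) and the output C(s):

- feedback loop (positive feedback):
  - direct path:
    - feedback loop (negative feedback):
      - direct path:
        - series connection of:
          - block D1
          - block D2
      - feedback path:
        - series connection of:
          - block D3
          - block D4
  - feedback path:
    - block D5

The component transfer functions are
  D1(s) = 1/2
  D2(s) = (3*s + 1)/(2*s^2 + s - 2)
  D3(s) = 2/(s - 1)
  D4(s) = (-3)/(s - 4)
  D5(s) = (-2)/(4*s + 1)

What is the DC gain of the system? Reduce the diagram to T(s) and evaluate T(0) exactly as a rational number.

First reduce the diagram to T(s).

Step 1 - combine D1, D2 in series gives (3*s + 1)/(4*s^2 + 2*s - 4)
Step 2 - series reduction of D3, D4 gives (-6)/(s^2 - 5*s + 4)
Step 3 - apply the feedback formula to (D1*D2), (D3*D4) gives (3*s^3 - 14*s^2 + 7*s + 4)/(4*s^4 - 18*s^3 + 2*s^2 + 10*s - 22)
Step 4 - apply the feedback formula to [(D1*D2)/(1+(D1*D2)*(D3*D4))], D5 gives (12*s^4 - 53*s^3 + 14*s^2 + 23*s + 4)/(16*s^5 - 68*s^4 - 4*s^3 + 14*s^2 - 64*s - 14)
The step-4 result is T(s). Setting s = 0: T(0) = 4/(-14) = -2/7.

Answer: -2/7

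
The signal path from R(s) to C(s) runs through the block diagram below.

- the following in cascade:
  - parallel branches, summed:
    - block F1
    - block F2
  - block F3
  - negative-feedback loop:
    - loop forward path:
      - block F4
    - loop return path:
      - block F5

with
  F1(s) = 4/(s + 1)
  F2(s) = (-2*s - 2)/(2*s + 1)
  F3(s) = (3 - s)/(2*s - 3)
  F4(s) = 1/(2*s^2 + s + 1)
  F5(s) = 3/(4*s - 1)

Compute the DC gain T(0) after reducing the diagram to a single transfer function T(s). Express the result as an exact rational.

Answer: 1

Working:
Step 1: add F1, F2 (parallel); result (-2*s^2 + 4*s + 2)/(2*s^2 + 3*s + 1)
Step 2: close the feedback loop around F4, F5; result (4*s - 1)/(8*s^3 + 2*s^2 + 3*s + 2)
Step 3: reduce the series chain (F1+F2), F3, [F4/(1+F4*F5)]; result (8*s^4 - 42*s^3 + 50*s^2 + 14*s - 6)/(32*s^6 + 8*s^5 - 44*s^4 - 30*s^3 - 27*s^2 - 23*s - 6)
Evaluating the step-3 result (the overall T(s)) at s = 0 gives T(0) = -6/(-6) = 1.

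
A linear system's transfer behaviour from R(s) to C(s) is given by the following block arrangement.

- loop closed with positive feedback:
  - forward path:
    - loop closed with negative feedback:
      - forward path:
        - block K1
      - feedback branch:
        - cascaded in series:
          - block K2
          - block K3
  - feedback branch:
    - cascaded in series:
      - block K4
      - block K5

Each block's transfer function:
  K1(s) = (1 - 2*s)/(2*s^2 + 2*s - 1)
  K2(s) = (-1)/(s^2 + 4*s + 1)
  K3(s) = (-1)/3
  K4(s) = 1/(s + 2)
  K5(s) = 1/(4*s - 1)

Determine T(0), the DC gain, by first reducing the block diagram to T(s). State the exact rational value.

Step 1 - series reduction of K2, K3, giving 1/(3*s^2 + 12*s + 3)
Step 2 - reduce the feedback loop with forward K1 and return (K2*K3), giving (-6*s^3 - 21*s^2 + 6*s + 3)/(6*s^4 + 30*s^3 + 27*s^2 - 8*s - 2)
Step 3 - cascade K4, K5, giving 1/(4*s^2 + 7*s - 2)
Step 4 - close the feedback loop around [K1/(1+K1*(K2*K3))], (K4*K5), giving (-24*s^5 - 126*s^4 - 111*s^3 + 96*s^2 + 9*s - 6)/(24*s^6 + 162*s^5 + 306*s^4 + 103*s^3 - 97*s^2 - 4*s + 1)
That last expression is T(s); at s = 0 only the constant terms survive, so T(0) = -6/1 = -6.

Hence the answer: -6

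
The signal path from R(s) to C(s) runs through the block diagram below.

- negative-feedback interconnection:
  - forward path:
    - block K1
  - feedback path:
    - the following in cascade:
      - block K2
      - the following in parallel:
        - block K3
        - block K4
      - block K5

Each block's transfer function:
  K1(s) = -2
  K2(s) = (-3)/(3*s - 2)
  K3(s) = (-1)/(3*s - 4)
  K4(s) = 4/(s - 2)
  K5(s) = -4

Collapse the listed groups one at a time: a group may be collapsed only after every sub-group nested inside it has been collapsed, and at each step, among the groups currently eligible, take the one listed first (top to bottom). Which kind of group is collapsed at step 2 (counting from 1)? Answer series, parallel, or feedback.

(1) sum the parallel branches K3, K4
(2) combine K2, (K3+K4), K5 in series
(3) collapse the loop (K1 forward, (K2*(K3+K4)*K5) return)
So the answer for step 2 is series.

Therefore the answer is series.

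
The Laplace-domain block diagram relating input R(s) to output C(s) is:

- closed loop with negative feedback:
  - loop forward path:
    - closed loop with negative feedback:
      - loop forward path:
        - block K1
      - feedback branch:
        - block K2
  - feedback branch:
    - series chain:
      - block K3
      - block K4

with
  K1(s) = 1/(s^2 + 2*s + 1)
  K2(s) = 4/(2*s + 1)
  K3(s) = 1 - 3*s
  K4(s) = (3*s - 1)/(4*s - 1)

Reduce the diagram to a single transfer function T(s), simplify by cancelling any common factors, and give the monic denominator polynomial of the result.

1. reduce the feedback loop with forward K1 and return K2: (2*s + 1)/(2*s^3 + 5*s^2 + 4*s + 5)
2. multiply K3, K4 (series): (-9*s^2 + 6*s - 1)/(4*s - 1)
3. feedback reduction of [K1/(1+K1*K2)], (K3*K4): (8*s^2 + 2*s - 1)/(8*s^4 + 14*s^2 + 20*s - 6)
No further cancellation is possible in the step-3 result, so that is T(s). Its denominator becomes monic after dividing by the leading coefficient 8.

Hence the answer: s^4 + 7*s^2/4 + 5*s/2 - 3/4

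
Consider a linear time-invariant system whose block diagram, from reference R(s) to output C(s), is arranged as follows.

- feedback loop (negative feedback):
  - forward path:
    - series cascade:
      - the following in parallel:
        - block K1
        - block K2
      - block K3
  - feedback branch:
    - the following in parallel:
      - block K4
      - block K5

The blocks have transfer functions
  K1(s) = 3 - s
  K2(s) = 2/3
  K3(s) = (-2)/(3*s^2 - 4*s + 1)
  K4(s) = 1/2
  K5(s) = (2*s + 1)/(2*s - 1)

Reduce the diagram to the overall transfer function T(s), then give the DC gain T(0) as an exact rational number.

First reduce the diagram to T(s).

[1] reduce the parallel group K1, K2; result 11/3 - s
[2] reduce the series chain (K1+K2), K3; result (6*s - 22)/(9*s^2 - 12*s + 3)
[3] reduce the parallel group K4, K5; result (6*s + 1)/(4*s - 2)
[4] apply the feedback formula to ((K1+K2)*K3), (K4+K5); result (12*s^2 - 50*s + 22)/(18*s^3 - 15*s^2 - 45*s - 14)
The step-4 result is T(s). Setting s = 0: T(0) = 22/(-14) = -11/7.

Answer: -11/7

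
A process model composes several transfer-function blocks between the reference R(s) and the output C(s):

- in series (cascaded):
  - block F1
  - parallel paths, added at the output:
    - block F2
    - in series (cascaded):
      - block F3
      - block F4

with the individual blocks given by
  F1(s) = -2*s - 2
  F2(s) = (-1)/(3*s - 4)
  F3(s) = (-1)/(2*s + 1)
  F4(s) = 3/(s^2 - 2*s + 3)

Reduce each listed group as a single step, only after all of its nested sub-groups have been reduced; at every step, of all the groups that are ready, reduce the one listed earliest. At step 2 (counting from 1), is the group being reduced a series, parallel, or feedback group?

Reducing step by step:

[1] combine F3, F4 in series
[2] sum the parallel branches F2, (F3*F4)
[3] multiply F1, (F2+(F3*F4)) (series)
The group at step 2 is a parallel group.

Answer: parallel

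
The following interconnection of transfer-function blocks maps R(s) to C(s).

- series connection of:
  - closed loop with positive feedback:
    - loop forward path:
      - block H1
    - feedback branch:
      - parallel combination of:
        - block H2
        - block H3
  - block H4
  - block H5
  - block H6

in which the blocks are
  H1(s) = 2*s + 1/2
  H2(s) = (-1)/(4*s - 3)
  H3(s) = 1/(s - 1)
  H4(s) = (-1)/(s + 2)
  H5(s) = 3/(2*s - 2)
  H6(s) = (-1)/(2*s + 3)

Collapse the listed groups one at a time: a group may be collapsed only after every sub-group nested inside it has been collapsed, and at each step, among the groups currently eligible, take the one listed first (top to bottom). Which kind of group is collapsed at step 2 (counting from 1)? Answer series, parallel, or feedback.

Reducing step by step:

Step 1: sum the parallel branches H2, H3
Step 2: reduce the feedback loop with forward H1 and return (H2+H3)
Step 3: combine [H1/(1-H1*(H2+H3))], H4, H5, H6 in series
So the answer for step 2 is feedback.

Answer: feedback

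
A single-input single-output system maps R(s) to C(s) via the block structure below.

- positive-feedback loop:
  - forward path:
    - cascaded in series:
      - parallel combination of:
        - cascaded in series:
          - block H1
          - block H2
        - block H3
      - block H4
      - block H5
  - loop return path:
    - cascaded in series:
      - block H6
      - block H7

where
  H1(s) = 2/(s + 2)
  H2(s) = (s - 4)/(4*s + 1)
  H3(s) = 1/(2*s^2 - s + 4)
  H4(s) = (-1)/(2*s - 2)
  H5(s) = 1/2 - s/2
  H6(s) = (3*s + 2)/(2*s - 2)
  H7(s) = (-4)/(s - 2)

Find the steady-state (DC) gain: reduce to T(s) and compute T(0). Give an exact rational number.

[1] series reduction of H1, H2 -> (2*s - 8)/(4*s^2 + 9*s + 2)
[2] parallel reduction of (H1*H2), H3 -> (4*s^3 - 14*s^2 + 25*s - 30)/(8*s^4 + 14*s^3 + 11*s^2 + 34*s + 8)
[3] reduce the series chain ((H1*H2)+H3), H4, H5 -> (4*s^3 - 14*s^2 + 25*s - 30)/(32*s^4 + 56*s^3 + 44*s^2 + 136*s + 32)
[4] reduce the series chain H6, H7 -> (-6*s - 4)/(s^2 - 3*s + 2)
[5] collapse the loop ((((H1*H2)+H3)*H4*H5) forward, (H6*H7) return) -> (4*s^5 - 26*s^4 + 75*s^3 - 133*s^2 + 140*s - 60)/(32*s^6 - 40*s^5 - 36*s^4 + 48*s^3 - 194*s^2 + 96*s - 56)
Step 5 gives the overall T(s). Then T(0) = -60/(-56) = 15/14.

Answer: 15/14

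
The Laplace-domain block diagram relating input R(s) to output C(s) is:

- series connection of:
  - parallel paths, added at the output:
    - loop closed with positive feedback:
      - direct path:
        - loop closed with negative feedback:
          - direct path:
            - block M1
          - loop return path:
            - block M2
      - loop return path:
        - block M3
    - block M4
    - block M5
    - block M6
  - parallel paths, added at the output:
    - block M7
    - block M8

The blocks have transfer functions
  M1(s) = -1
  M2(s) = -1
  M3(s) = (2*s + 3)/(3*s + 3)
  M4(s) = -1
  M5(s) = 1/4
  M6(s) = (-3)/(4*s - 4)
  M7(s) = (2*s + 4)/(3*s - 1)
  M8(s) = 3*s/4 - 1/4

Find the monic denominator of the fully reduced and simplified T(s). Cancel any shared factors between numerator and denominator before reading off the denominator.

Step 1: reduce the feedback loop with forward M1 and return M2: (-1)/2
Step 2: collapse the loop ([M1/(1+M1*M2)] forward, M3 return): (-3*s - 3)/(8*s + 9)
Step 3: add [[M1/(1+M1*M2)]/(1-[M1/(1+M1*M2)]*M3)], M4, M5, M6 (parallel): (-36*s^2 - 27*s + 12)/(32*s^2 + 4*s - 36)
Step 4: parallel reduction of M7, M8: (9*s^2 + 2*s + 17)/(12*s - 4)
Step 5: reduce the series chain ([[M1/(1+M1*M2)]/(1-[M1/(1+M1*M2)]*M3)]+M4+M5+M6), (M7+M8): (-324*s^4 - 315*s^3 - 558*s^2 - 435*s + 204)/(384*s^3 - 80*s^2 - 448*s + 144)
That last expression is T(s), already simplified. Scaling its denominator by 1/384 (the reciprocal of the leading coefficient) yields the monic denominator.

Final answer: s^3 - 5*s^2/24 - 7*s/6 + 3/8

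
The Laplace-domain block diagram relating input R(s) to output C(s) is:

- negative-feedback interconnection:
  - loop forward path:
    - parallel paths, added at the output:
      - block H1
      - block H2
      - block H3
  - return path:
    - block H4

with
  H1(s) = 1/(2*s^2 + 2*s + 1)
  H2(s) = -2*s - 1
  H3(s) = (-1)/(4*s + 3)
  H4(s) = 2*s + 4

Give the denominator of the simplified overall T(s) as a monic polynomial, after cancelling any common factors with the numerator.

First reduce the diagram to T(s).

1. reduce the parallel group H1, H2, H3 -> (-16*s^4 - 36*s^3 - 36*s^2 - 14*s - 1)/(8*s^3 + 14*s^2 + 10*s + 3)
2. reduce the feedback loop with forward (H1+H2+H3) and return H4 -> (16*s^4 + 36*s^3 + 36*s^2 + 14*s + 1)/(32*s^5 + 136*s^4 + 208*s^3 + 158*s^2 + 48*s + 1)
T(s) is the step-2 result (common factors already cancelled). Leading coefficient of the denominator: 32. Divide through by 32 for the monic polynomial.

Answer: s^5 + 17*s^4/4 + 13*s^3/2 + 79*s^2/16 + 3*s/2 + 1/32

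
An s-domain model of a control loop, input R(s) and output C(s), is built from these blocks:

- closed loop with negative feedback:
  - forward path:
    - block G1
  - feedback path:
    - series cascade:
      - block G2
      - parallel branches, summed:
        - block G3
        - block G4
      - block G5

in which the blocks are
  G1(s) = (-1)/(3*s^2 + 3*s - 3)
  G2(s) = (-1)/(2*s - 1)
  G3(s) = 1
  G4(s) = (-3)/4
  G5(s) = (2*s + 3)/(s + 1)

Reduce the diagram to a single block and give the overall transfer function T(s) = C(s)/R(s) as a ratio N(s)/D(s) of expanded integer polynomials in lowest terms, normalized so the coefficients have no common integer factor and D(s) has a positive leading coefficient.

Step 1. parallel reduction of G3, G4, giving 1/4
Step 2. cascade G2, (G3+G4), G5, giving (-2*s - 3)/(8*s^2 + 4*s - 4)
Step 3. collapse the loop (G1 forward, (G2*(G3+G4)*G5) return): this yields T(s), and no further normalization is needed

Answer: (-8*s^2 - 4*s + 4)/(24*s^4 + 36*s^3 - 24*s^2 - 22*s + 15)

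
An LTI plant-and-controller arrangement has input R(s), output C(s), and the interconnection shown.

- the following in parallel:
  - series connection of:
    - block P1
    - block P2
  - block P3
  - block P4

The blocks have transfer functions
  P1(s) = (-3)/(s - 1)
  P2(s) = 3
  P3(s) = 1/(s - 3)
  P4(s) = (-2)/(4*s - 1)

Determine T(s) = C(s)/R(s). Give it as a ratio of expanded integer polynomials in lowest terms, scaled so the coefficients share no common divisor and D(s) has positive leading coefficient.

Step 1: cascade P1, P2; result (-9)/(s - 1)
Step 2: sum the parallel branches (P1*P2), P3, P4, which is the overall transfer function T(s) = C(s)/R(s) in lowest terms

Therefore the answer is (-34*s^2 + 120*s - 32)/(4*s^3 - 17*s^2 + 16*s - 3).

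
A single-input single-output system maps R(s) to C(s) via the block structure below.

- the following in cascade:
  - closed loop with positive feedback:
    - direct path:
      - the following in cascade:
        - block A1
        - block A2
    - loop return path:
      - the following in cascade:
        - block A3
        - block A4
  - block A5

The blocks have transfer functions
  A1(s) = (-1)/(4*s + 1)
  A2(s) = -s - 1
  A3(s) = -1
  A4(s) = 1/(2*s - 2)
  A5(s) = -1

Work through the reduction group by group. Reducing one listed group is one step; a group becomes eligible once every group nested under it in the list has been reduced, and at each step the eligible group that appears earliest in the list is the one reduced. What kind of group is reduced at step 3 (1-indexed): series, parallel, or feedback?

Reducing step by step:

Step 1. reduce the series chain A1, A2
Step 2. combine A3, A4 in series
Step 3. feedback reduction of (A1*A2), (A3*A4)
Step 4. cascade [(A1*A2)/(1-(A1*A2)*(A3*A4))], A5
At step 3 the group reduced is feedback.

Answer: feedback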